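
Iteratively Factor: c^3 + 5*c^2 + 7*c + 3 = (c + 3)*(c^2 + 2*c + 1) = (c + 1)*(c + 3)*(c + 1)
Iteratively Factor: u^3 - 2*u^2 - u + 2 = (u + 1)*(u^2 - 3*u + 2) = (u - 1)*(u + 1)*(u - 2)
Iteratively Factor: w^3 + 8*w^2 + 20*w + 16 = (w + 4)*(w^2 + 4*w + 4) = (w + 2)*(w + 4)*(w + 2)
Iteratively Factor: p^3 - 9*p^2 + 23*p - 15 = (p - 3)*(p^2 - 6*p + 5) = (p - 5)*(p - 3)*(p - 1)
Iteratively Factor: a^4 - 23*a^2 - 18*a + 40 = (a + 4)*(a^3 - 4*a^2 - 7*a + 10) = (a - 5)*(a + 4)*(a^2 + a - 2) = (a - 5)*(a - 1)*(a + 4)*(a + 2)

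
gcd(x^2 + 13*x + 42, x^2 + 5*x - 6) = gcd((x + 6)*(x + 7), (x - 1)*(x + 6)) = x + 6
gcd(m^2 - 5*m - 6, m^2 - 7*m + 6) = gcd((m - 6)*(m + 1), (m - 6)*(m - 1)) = m - 6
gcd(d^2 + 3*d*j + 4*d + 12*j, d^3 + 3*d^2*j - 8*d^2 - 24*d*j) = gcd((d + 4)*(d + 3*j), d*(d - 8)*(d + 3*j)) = d + 3*j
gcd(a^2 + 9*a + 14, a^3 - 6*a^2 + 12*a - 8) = 1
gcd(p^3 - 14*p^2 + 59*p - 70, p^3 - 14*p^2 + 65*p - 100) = p - 5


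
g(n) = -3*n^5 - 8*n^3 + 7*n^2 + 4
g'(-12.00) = -314664.00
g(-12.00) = 761332.00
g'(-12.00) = -314664.00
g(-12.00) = 761332.00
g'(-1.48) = -145.26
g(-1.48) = 66.57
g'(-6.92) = -35642.76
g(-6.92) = 50595.10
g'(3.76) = -3284.74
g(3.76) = -2576.85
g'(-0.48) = -13.05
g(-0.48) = 6.57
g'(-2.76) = -1091.88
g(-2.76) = 705.99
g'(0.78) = -9.23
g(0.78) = 3.60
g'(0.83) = -12.03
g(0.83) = 3.07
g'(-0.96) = -48.30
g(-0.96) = 19.98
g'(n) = -15*n^4 - 24*n^2 + 14*n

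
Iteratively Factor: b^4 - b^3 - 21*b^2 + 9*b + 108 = (b + 3)*(b^3 - 4*b^2 - 9*b + 36) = (b - 3)*(b + 3)*(b^2 - b - 12) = (b - 4)*(b - 3)*(b + 3)*(b + 3)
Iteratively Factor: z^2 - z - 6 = (z + 2)*(z - 3)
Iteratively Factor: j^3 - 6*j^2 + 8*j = (j - 2)*(j^2 - 4*j) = (j - 4)*(j - 2)*(j)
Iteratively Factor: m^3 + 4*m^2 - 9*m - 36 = (m + 4)*(m^2 - 9) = (m - 3)*(m + 4)*(m + 3)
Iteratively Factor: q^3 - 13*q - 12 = (q - 4)*(q^2 + 4*q + 3) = (q - 4)*(q + 1)*(q + 3)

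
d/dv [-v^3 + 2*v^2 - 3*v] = -3*v^2 + 4*v - 3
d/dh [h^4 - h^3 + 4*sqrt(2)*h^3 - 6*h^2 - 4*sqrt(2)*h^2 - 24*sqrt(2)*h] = 4*h^3 - 3*h^2 + 12*sqrt(2)*h^2 - 12*h - 8*sqrt(2)*h - 24*sqrt(2)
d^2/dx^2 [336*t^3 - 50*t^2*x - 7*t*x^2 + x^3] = -14*t + 6*x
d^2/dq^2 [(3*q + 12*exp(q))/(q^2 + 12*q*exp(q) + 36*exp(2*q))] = 6*(-4*q^2*exp(q) + 24*q*exp(2*q) + 16*q*exp(q) + q + 72*exp(3*q) + 24*exp(2*q))/(q^4 + 24*q^3*exp(q) + 216*q^2*exp(2*q) + 864*q*exp(3*q) + 1296*exp(4*q))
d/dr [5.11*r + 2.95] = 5.11000000000000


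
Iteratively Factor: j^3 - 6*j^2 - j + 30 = (j - 3)*(j^2 - 3*j - 10) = (j - 5)*(j - 3)*(j + 2)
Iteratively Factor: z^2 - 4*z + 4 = (z - 2)*(z - 2)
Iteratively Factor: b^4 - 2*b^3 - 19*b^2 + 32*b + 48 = (b - 3)*(b^3 + b^2 - 16*b - 16) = (b - 3)*(b + 1)*(b^2 - 16) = (b - 4)*(b - 3)*(b + 1)*(b + 4)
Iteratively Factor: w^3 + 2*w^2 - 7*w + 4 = (w + 4)*(w^2 - 2*w + 1) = (w - 1)*(w + 4)*(w - 1)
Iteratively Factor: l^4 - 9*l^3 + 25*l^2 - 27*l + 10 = (l - 1)*(l^3 - 8*l^2 + 17*l - 10) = (l - 5)*(l - 1)*(l^2 - 3*l + 2) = (l - 5)*(l - 1)^2*(l - 2)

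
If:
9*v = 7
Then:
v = 7/9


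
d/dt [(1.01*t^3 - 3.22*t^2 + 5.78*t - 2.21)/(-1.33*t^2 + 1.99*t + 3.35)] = (-1.3433*t^4 + 4.0198*t^3 + 11.4301*t^2 - 27.4526*t + 23.7609)/(1.7689*t^4 - 5.2934*t^3 - 4.9509*t^2 + 13.333*t + 11.2225)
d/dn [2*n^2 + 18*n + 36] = 4*n + 18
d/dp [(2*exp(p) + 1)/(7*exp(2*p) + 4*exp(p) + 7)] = (-14*exp(2*p) - 14*exp(p) + 10)*exp(p)/(49*exp(4*p) + 56*exp(3*p) + 114*exp(2*p) + 56*exp(p) + 49)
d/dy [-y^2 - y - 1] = -2*y - 1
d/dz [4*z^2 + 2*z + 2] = 8*z + 2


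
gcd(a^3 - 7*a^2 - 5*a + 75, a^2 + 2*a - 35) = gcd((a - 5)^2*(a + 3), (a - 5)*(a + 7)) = a - 5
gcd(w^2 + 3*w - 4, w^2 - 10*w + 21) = 1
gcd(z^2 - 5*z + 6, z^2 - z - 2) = z - 2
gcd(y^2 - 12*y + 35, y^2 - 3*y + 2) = 1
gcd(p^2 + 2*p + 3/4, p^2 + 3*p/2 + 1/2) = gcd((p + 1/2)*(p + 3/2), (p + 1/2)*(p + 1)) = p + 1/2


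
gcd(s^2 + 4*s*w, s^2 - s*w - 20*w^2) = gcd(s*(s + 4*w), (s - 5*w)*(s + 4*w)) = s + 4*w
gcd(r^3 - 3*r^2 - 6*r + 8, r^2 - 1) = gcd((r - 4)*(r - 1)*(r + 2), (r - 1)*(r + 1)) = r - 1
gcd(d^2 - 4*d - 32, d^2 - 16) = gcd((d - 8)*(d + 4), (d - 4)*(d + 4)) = d + 4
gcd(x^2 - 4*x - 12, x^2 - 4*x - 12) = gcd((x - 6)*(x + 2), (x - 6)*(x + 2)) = x^2 - 4*x - 12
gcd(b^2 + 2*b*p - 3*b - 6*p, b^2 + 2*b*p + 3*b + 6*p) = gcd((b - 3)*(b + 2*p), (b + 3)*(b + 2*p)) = b + 2*p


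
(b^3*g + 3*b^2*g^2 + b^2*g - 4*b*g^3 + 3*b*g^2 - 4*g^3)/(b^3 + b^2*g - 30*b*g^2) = g*(b^3 + 3*b^2*g + b^2 - 4*b*g^2 + 3*b*g - 4*g^2)/(b*(b^2 + b*g - 30*g^2))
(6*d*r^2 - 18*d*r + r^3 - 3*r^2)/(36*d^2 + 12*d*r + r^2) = r*(r - 3)/(6*d + r)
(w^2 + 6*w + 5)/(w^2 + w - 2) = (w^2 + 6*w + 5)/(w^2 + w - 2)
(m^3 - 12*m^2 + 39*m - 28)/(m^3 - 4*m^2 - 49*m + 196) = (m - 1)/(m + 7)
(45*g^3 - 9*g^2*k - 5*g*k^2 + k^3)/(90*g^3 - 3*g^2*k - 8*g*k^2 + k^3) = (3*g - k)/(6*g - k)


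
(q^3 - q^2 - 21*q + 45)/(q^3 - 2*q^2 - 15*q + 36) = (q + 5)/(q + 4)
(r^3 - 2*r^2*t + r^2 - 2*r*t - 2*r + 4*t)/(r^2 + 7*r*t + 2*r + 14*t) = (r^2 - 2*r*t - r + 2*t)/(r + 7*t)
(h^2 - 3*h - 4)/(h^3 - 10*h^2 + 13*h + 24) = (h - 4)/(h^2 - 11*h + 24)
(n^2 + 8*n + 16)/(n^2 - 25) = (n^2 + 8*n + 16)/(n^2 - 25)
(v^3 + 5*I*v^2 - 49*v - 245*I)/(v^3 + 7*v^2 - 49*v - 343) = (v + 5*I)/(v + 7)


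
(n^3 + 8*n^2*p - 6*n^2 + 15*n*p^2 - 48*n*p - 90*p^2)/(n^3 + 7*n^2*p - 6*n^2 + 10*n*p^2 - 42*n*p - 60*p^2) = (n + 3*p)/(n + 2*p)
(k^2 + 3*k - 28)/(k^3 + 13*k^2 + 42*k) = (k - 4)/(k*(k + 6))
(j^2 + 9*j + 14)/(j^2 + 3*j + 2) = (j + 7)/(j + 1)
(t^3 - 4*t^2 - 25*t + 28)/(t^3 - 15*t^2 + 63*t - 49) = (t + 4)/(t - 7)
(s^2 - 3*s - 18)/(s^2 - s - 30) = (s + 3)/(s + 5)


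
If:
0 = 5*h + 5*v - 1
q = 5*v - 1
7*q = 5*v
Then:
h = -1/30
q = 1/6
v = 7/30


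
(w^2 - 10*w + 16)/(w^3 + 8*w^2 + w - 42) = (w - 8)/(w^2 + 10*w + 21)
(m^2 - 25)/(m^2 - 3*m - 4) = (25 - m^2)/(-m^2 + 3*m + 4)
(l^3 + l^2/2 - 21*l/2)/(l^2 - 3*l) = l + 7/2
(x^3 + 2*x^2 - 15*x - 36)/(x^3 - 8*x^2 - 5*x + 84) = (x + 3)/(x - 7)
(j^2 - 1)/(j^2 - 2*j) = (j^2 - 1)/(j*(j - 2))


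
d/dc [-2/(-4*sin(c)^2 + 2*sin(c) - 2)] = (1 - 4*sin(c))*cos(c)/(-sin(c) - cos(2*c) + 2)^2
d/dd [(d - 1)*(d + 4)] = 2*d + 3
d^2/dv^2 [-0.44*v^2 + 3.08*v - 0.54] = -0.880000000000000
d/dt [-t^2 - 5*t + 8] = -2*t - 5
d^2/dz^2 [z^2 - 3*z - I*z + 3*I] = 2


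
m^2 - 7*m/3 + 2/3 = (m - 2)*(m - 1/3)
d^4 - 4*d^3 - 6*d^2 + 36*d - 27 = (d - 3)^2*(d - 1)*(d + 3)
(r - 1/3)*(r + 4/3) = r^2 + r - 4/9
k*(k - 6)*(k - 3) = k^3 - 9*k^2 + 18*k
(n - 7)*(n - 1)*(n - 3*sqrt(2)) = n^3 - 8*n^2 - 3*sqrt(2)*n^2 + 7*n + 24*sqrt(2)*n - 21*sqrt(2)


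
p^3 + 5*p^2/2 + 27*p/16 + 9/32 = (p + 1/4)*(p + 3/4)*(p + 3/2)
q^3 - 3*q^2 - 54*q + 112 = (q - 8)*(q - 2)*(q + 7)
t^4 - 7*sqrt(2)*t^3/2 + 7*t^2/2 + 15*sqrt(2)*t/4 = t*(t - 5*sqrt(2)/2)*(t - 3*sqrt(2)/2)*(t + sqrt(2)/2)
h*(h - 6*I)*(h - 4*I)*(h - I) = h^4 - 11*I*h^3 - 34*h^2 + 24*I*h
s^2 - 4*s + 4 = (s - 2)^2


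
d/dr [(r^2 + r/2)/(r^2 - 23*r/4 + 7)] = 4*(-25*r^2 + 56*r + 14)/(16*r^4 - 184*r^3 + 753*r^2 - 1288*r + 784)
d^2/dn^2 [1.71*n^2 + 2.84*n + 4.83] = 3.42000000000000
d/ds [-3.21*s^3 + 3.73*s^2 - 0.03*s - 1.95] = -9.63*s^2 + 7.46*s - 0.03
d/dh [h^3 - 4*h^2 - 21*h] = 3*h^2 - 8*h - 21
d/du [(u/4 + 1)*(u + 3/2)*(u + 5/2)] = 3*u^2/4 + 4*u + 79/16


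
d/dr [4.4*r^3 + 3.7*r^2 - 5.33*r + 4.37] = 13.2*r^2 + 7.4*r - 5.33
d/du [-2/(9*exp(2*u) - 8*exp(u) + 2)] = (36*exp(u) - 16)*exp(u)/(9*exp(2*u) - 8*exp(u) + 2)^2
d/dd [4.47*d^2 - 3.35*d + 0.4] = 8.94*d - 3.35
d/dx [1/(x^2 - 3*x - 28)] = (3 - 2*x)/(-x^2 + 3*x + 28)^2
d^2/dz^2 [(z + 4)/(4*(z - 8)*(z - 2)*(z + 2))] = (3*z^5 - 188*z^3 + 528*z^2 + 768*z + 1216)/(2*(z^9 - 24*z^8 + 180*z^7 - 224*z^6 - 2256*z^5 + 4992*z^4 + 9152*z^3 - 23040*z^2 - 12288*z + 32768))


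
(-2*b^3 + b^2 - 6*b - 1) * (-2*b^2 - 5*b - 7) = 4*b^5 + 8*b^4 + 21*b^3 + 25*b^2 + 47*b + 7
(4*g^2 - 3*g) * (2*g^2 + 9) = 8*g^4 - 6*g^3 + 36*g^2 - 27*g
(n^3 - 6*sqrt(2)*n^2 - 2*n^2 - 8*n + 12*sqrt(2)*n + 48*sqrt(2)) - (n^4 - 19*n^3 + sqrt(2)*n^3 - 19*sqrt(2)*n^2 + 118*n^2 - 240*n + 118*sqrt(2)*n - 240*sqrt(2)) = -n^4 - sqrt(2)*n^3 + 20*n^3 - 120*n^2 + 13*sqrt(2)*n^2 - 106*sqrt(2)*n + 232*n + 288*sqrt(2)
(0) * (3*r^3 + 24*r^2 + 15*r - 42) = 0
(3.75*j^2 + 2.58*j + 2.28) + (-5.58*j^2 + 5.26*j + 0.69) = -1.83*j^2 + 7.84*j + 2.97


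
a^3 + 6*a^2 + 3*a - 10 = (a - 1)*(a + 2)*(a + 5)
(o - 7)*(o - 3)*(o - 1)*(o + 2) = o^4 - 9*o^3 + 9*o^2 + 41*o - 42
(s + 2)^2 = s^2 + 4*s + 4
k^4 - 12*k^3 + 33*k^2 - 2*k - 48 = (k - 8)*(k - 3)*(k - 2)*(k + 1)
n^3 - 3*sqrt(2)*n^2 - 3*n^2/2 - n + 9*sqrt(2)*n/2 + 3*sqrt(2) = (n - 2)*(n + 1/2)*(n - 3*sqrt(2))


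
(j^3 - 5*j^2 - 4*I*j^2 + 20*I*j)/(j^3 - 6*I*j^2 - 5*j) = (-j^2 + 5*j + 4*I*j - 20*I)/(-j^2 + 6*I*j + 5)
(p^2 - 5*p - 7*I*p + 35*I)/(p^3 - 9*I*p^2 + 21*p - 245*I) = (p - 5)/(p^2 - 2*I*p + 35)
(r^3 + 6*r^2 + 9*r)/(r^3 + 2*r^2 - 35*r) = (r^2 + 6*r + 9)/(r^2 + 2*r - 35)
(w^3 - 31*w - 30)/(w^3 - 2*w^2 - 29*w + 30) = (w + 1)/(w - 1)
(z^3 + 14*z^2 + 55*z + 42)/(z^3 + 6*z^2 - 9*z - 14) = (z + 6)/(z - 2)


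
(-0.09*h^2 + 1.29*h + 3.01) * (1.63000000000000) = -0.1467*h^2 + 2.1027*h + 4.9063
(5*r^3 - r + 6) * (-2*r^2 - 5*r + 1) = -10*r^5 - 25*r^4 + 7*r^3 - 7*r^2 - 31*r + 6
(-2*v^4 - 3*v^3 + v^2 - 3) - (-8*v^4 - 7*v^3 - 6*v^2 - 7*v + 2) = 6*v^4 + 4*v^3 + 7*v^2 + 7*v - 5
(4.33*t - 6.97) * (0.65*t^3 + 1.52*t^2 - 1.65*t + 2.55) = 2.8145*t^4 + 2.0511*t^3 - 17.7389*t^2 + 22.542*t - 17.7735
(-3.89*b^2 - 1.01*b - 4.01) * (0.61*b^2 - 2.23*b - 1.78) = -2.3729*b^4 + 8.0586*b^3 + 6.7304*b^2 + 10.7401*b + 7.1378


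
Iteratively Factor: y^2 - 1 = (y - 1)*(y + 1)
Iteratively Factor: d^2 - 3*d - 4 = (d + 1)*(d - 4)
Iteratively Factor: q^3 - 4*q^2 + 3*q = (q)*(q^2 - 4*q + 3) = q*(q - 1)*(q - 3)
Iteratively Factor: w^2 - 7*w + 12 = (w - 3)*(w - 4)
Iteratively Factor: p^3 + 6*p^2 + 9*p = (p + 3)*(p^2 + 3*p) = (p + 3)^2*(p)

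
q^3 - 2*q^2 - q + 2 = (q - 2)*(q - 1)*(q + 1)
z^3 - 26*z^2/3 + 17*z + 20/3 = (z - 5)*(z - 4)*(z + 1/3)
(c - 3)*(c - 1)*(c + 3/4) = c^3 - 13*c^2/4 + 9/4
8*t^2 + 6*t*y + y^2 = (2*t + y)*(4*t + y)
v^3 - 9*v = v*(v - 3)*(v + 3)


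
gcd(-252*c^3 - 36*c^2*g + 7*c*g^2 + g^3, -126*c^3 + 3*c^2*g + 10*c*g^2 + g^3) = 42*c^2 + 13*c*g + g^2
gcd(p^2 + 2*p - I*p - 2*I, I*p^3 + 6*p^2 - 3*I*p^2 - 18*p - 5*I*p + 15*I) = p - I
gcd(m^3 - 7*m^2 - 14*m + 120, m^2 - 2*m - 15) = m - 5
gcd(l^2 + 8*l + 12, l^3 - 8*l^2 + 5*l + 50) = l + 2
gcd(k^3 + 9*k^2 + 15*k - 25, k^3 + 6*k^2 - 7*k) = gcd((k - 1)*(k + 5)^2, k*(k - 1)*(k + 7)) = k - 1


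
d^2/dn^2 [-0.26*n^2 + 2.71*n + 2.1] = -0.520000000000000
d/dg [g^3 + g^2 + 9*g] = 3*g^2 + 2*g + 9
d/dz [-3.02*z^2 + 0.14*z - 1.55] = 0.14 - 6.04*z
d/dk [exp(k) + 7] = exp(k)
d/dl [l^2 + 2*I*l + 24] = 2*l + 2*I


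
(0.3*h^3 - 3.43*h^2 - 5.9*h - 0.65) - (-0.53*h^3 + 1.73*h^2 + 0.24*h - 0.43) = 0.83*h^3 - 5.16*h^2 - 6.14*h - 0.22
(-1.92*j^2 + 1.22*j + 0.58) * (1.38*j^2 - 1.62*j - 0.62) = -2.6496*j^4 + 4.794*j^3 + 0.0143999999999997*j^2 - 1.696*j - 0.3596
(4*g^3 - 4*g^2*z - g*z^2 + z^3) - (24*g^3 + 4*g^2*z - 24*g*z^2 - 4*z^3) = -20*g^3 - 8*g^2*z + 23*g*z^2 + 5*z^3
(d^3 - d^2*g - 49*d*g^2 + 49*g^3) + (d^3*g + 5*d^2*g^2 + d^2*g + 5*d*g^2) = d^3*g + d^3 + 5*d^2*g^2 - 44*d*g^2 + 49*g^3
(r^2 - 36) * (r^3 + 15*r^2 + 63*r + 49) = r^5 + 15*r^4 + 27*r^3 - 491*r^2 - 2268*r - 1764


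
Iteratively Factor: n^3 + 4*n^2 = (n)*(n^2 + 4*n) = n^2*(n + 4)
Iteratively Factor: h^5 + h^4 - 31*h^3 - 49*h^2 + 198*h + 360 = (h - 3)*(h^4 + 4*h^3 - 19*h^2 - 106*h - 120) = (h - 5)*(h - 3)*(h^3 + 9*h^2 + 26*h + 24) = (h - 5)*(h - 3)*(h + 2)*(h^2 + 7*h + 12) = (h - 5)*(h - 3)*(h + 2)*(h + 3)*(h + 4)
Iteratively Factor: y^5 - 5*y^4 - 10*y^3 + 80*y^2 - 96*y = (y - 3)*(y^4 - 2*y^3 - 16*y^2 + 32*y) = (y - 3)*(y + 4)*(y^3 - 6*y^2 + 8*y) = (y - 4)*(y - 3)*(y + 4)*(y^2 - 2*y) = y*(y - 4)*(y - 3)*(y + 4)*(y - 2)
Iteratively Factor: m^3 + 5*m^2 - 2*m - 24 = (m + 4)*(m^2 + m - 6) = (m + 3)*(m + 4)*(m - 2)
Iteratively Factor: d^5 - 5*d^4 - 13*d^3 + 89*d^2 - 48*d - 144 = (d + 4)*(d^4 - 9*d^3 + 23*d^2 - 3*d - 36) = (d - 3)*(d + 4)*(d^3 - 6*d^2 + 5*d + 12) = (d - 3)^2*(d + 4)*(d^2 - 3*d - 4) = (d - 4)*(d - 3)^2*(d + 4)*(d + 1)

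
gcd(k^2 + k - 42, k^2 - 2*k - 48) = 1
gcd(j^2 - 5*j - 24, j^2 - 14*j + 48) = j - 8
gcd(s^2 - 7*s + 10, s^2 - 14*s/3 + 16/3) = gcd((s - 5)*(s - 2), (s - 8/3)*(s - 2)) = s - 2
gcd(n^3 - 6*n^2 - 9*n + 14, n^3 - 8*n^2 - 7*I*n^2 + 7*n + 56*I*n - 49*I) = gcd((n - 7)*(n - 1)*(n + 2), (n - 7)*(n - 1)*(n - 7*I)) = n^2 - 8*n + 7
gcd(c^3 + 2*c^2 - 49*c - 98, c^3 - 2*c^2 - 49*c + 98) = c^2 - 49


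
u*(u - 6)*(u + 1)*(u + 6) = u^4 + u^3 - 36*u^2 - 36*u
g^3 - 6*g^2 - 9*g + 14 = (g - 7)*(g - 1)*(g + 2)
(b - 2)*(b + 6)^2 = b^3 + 10*b^2 + 12*b - 72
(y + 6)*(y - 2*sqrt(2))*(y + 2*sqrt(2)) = y^3 + 6*y^2 - 8*y - 48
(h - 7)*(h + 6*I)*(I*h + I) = I*h^3 - 6*h^2 - 6*I*h^2 + 36*h - 7*I*h + 42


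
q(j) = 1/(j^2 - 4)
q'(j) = -2*j/(j^2 - 4)^2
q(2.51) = 0.43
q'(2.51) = -0.95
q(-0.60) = -0.27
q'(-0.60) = 0.09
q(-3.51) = 0.12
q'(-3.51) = 0.10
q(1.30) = -0.43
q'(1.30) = -0.49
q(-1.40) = -0.49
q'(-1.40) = 0.67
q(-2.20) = 1.19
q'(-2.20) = 6.24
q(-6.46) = 0.03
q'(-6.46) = 0.01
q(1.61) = -0.71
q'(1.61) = -1.62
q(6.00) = 0.03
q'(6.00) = -0.01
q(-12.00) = 0.01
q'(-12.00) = 0.00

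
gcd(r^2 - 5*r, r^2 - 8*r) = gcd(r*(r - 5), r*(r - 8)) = r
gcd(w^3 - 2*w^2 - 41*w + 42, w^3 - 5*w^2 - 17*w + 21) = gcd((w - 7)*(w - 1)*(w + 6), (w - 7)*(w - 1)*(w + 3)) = w^2 - 8*w + 7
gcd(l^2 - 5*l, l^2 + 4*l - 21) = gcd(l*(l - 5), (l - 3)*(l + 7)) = 1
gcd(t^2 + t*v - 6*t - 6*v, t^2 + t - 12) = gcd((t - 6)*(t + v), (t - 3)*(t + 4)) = 1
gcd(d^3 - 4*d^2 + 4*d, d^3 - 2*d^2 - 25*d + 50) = d - 2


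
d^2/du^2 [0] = 0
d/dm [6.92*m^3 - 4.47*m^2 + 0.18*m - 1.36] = 20.76*m^2 - 8.94*m + 0.18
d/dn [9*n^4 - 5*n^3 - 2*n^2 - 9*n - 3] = 36*n^3 - 15*n^2 - 4*n - 9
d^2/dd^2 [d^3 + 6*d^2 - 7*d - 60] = 6*d + 12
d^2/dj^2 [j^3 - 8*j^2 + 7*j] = 6*j - 16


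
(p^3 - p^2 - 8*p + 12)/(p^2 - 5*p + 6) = (p^2 + p - 6)/(p - 3)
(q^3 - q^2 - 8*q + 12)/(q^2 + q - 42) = (q^3 - q^2 - 8*q + 12)/(q^2 + q - 42)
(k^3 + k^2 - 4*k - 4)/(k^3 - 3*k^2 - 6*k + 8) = (k^2 - k - 2)/(k^2 - 5*k + 4)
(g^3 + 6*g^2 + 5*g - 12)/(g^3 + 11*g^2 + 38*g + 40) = (g^2 + 2*g - 3)/(g^2 + 7*g + 10)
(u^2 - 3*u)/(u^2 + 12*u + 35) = u*(u - 3)/(u^2 + 12*u + 35)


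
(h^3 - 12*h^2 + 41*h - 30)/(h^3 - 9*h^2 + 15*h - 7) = (h^2 - 11*h + 30)/(h^2 - 8*h + 7)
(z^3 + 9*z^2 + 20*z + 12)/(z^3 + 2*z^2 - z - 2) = (z + 6)/(z - 1)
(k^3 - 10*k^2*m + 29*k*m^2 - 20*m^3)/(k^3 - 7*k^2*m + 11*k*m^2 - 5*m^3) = (k - 4*m)/(k - m)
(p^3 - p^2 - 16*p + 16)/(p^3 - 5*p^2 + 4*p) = (p + 4)/p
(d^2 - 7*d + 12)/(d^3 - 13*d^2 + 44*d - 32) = (d - 3)/(d^2 - 9*d + 8)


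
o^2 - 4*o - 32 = (o - 8)*(o + 4)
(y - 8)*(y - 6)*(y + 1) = y^3 - 13*y^2 + 34*y + 48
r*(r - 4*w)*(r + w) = r^3 - 3*r^2*w - 4*r*w^2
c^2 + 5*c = c*(c + 5)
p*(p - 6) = p^2 - 6*p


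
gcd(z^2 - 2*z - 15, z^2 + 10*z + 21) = z + 3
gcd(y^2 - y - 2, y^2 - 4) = y - 2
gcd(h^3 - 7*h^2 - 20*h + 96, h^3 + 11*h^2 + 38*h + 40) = h + 4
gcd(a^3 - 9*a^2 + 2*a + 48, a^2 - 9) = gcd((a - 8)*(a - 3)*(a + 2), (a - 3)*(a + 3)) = a - 3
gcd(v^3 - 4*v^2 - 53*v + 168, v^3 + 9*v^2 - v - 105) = v^2 + 4*v - 21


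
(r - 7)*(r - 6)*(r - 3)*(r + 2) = r^4 - 14*r^3 + 49*r^2 + 36*r - 252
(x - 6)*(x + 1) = x^2 - 5*x - 6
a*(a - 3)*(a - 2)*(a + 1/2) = a^4 - 9*a^3/2 + 7*a^2/2 + 3*a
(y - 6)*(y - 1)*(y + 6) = y^3 - y^2 - 36*y + 36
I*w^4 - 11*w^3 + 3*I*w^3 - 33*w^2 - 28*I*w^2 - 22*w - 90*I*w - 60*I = (w + 2)*(w + 5*I)*(w + 6*I)*(I*w + I)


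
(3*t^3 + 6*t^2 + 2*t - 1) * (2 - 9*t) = -27*t^4 - 48*t^3 - 6*t^2 + 13*t - 2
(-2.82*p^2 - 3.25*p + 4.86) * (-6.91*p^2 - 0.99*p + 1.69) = 19.4862*p^4 + 25.2493*p^3 - 35.1309*p^2 - 10.3039*p + 8.2134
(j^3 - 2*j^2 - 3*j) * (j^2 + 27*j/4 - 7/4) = j^5 + 19*j^4/4 - 73*j^3/4 - 67*j^2/4 + 21*j/4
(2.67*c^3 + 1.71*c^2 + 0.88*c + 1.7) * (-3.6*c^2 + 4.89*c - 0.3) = -9.612*c^5 + 6.9003*c^4 + 4.3929*c^3 - 2.3298*c^2 + 8.049*c - 0.51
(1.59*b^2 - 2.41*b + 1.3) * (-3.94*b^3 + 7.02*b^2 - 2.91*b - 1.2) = -6.2646*b^5 + 20.6572*b^4 - 26.6671*b^3 + 14.2311*b^2 - 0.891*b - 1.56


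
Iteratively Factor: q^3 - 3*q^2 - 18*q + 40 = (q + 4)*(q^2 - 7*q + 10) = (q - 2)*(q + 4)*(q - 5)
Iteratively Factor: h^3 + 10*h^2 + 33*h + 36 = (h + 3)*(h^2 + 7*h + 12) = (h + 3)*(h + 4)*(h + 3)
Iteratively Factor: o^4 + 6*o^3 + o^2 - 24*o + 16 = (o + 4)*(o^3 + 2*o^2 - 7*o + 4) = (o - 1)*(o + 4)*(o^2 + 3*o - 4) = (o - 1)^2*(o + 4)*(o + 4)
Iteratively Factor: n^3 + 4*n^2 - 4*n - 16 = (n + 4)*(n^2 - 4) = (n - 2)*(n + 4)*(n + 2)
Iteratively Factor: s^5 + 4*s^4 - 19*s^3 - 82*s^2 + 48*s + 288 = (s + 4)*(s^4 - 19*s^2 - 6*s + 72) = (s - 2)*(s + 4)*(s^3 + 2*s^2 - 15*s - 36) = (s - 2)*(s + 3)*(s + 4)*(s^2 - s - 12) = (s - 4)*(s - 2)*(s + 3)*(s + 4)*(s + 3)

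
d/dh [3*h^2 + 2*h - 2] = 6*h + 2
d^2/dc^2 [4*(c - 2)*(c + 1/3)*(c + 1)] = 24*c - 16/3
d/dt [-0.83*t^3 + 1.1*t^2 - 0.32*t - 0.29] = -2.49*t^2 + 2.2*t - 0.32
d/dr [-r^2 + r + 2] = 1 - 2*r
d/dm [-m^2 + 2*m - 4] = 2 - 2*m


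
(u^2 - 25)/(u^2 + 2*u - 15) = (u - 5)/(u - 3)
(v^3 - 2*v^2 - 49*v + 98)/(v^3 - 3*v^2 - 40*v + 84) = (v + 7)/(v + 6)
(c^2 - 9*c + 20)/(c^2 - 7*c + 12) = (c - 5)/(c - 3)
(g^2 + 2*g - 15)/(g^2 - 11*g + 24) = (g + 5)/(g - 8)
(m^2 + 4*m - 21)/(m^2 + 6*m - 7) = (m - 3)/(m - 1)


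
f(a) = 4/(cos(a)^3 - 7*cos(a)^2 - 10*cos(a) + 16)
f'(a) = 4*(3*sin(a)*cos(a)^2 - 14*sin(a)*cos(a) - 10*sin(a))/(cos(a)^3 - 7*cos(a)^2 - 10*cos(a) + 16)^2 = 4*(3*cos(a)^2 - 14*cos(a) - 10)*sin(a)/(cos(a)^3 - 7*cos(a)^2 - 10*cos(a) + 16)^2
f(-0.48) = 1.72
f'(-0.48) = 6.88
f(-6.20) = 55.12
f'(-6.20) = -1323.61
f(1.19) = 0.35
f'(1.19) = -0.42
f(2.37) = 0.21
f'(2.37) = 0.01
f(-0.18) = 11.83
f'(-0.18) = 130.64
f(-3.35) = 0.22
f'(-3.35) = 0.02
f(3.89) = 0.21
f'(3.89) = -0.01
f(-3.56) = 0.22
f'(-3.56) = 0.03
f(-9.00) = 0.22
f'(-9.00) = -0.03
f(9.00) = 0.22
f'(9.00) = 0.03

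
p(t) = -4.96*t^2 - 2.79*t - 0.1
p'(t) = -9.92*t - 2.79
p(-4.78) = -100.09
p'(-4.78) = 44.63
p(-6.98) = -222.28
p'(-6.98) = 66.45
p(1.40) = -13.73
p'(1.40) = -16.68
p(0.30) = -1.38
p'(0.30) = -5.77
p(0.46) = -2.43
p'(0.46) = -7.35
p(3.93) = -87.67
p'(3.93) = -41.78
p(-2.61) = -26.61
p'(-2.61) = 23.10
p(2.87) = -48.96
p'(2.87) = -31.26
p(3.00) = -53.11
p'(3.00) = -32.55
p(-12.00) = -680.86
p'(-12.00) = 116.25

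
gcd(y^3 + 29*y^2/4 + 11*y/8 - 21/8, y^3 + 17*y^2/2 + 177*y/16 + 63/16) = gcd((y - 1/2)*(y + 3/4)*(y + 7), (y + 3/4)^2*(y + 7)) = y^2 + 31*y/4 + 21/4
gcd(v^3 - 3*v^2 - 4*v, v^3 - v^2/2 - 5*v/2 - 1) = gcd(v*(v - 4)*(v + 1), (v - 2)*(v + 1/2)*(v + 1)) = v + 1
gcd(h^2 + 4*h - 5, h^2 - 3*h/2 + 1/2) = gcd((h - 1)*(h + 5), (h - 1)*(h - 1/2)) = h - 1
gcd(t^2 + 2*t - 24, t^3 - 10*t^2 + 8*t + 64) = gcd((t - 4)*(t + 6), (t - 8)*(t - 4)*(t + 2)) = t - 4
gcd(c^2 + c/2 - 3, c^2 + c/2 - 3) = c^2 + c/2 - 3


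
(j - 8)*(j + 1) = j^2 - 7*j - 8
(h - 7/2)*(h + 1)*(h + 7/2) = h^3 + h^2 - 49*h/4 - 49/4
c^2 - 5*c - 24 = (c - 8)*(c + 3)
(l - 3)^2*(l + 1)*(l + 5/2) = l^4 - 5*l^3/2 - 19*l^2/2 + 33*l/2 + 45/2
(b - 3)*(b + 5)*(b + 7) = b^3 + 9*b^2 - b - 105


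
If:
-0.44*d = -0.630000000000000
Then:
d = 1.43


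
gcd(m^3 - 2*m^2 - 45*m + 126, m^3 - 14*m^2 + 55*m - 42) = m - 6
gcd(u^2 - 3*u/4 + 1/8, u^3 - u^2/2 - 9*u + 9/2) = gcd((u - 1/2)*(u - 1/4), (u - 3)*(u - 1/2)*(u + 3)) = u - 1/2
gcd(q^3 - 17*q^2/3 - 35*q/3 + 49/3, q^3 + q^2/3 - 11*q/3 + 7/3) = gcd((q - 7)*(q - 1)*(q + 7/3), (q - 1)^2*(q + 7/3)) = q^2 + 4*q/3 - 7/3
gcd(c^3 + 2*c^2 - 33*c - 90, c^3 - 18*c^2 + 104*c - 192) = c - 6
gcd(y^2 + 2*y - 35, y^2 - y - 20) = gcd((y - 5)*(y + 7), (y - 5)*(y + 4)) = y - 5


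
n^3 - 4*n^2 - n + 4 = (n - 4)*(n - 1)*(n + 1)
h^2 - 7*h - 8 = (h - 8)*(h + 1)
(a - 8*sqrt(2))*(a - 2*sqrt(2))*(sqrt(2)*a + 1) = sqrt(2)*a^3 - 19*a^2 + 22*sqrt(2)*a + 32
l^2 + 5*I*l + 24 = (l - 3*I)*(l + 8*I)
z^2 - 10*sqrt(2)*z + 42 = (z - 7*sqrt(2))*(z - 3*sqrt(2))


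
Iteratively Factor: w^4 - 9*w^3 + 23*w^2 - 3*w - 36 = (w + 1)*(w^3 - 10*w^2 + 33*w - 36) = (w - 3)*(w + 1)*(w^2 - 7*w + 12) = (w - 3)^2*(w + 1)*(w - 4)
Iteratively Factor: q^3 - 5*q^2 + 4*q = (q - 1)*(q^2 - 4*q) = q*(q - 1)*(q - 4)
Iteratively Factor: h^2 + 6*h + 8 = (h + 4)*(h + 2)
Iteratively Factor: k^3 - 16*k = (k + 4)*(k^2 - 4*k) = k*(k + 4)*(k - 4)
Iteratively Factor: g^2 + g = (g)*(g + 1)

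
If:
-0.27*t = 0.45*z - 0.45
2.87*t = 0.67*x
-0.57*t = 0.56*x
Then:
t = 0.00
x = 0.00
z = 1.00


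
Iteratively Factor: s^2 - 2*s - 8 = (s - 4)*(s + 2)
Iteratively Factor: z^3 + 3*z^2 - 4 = (z + 2)*(z^2 + z - 2) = (z - 1)*(z + 2)*(z + 2)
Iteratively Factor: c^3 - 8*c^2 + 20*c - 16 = (c - 2)*(c^2 - 6*c + 8) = (c - 4)*(c - 2)*(c - 2)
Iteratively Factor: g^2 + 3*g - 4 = (g - 1)*(g + 4)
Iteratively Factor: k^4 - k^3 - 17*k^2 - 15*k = (k + 1)*(k^3 - 2*k^2 - 15*k) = (k - 5)*(k + 1)*(k^2 + 3*k) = k*(k - 5)*(k + 1)*(k + 3)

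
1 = 1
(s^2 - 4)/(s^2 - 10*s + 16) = (s + 2)/(s - 8)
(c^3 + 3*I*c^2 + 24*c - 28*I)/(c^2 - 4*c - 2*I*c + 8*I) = (c^2 + 5*I*c + 14)/(c - 4)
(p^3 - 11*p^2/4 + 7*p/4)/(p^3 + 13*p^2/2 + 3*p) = (4*p^2 - 11*p + 7)/(2*(2*p^2 + 13*p + 6))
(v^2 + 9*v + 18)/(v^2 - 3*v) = (v^2 + 9*v + 18)/(v*(v - 3))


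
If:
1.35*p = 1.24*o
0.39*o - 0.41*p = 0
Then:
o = 0.00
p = 0.00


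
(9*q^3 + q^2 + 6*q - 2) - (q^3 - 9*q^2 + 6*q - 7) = 8*q^3 + 10*q^2 + 5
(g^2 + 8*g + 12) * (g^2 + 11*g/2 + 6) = g^4 + 27*g^3/2 + 62*g^2 + 114*g + 72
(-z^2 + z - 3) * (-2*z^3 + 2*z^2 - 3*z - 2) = 2*z^5 - 4*z^4 + 11*z^3 - 7*z^2 + 7*z + 6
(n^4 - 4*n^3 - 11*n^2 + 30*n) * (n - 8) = n^5 - 12*n^4 + 21*n^3 + 118*n^2 - 240*n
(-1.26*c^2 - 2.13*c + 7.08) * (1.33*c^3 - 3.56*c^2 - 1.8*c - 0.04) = -1.6758*c^5 + 1.6527*c^4 + 19.2672*c^3 - 21.3204*c^2 - 12.6588*c - 0.2832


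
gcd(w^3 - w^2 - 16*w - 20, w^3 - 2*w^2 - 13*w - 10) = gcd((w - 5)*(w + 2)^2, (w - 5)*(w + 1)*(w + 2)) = w^2 - 3*w - 10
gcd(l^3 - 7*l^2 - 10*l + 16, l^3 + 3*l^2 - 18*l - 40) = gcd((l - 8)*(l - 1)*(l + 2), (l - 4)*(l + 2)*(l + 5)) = l + 2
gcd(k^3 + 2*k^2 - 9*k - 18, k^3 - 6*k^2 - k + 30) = k^2 - k - 6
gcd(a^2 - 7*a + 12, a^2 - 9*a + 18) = a - 3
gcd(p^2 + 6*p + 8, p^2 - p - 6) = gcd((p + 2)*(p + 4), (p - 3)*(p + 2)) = p + 2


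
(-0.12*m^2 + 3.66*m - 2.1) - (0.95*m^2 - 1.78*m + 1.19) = -1.07*m^2 + 5.44*m - 3.29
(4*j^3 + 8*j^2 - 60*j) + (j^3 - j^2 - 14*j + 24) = 5*j^3 + 7*j^2 - 74*j + 24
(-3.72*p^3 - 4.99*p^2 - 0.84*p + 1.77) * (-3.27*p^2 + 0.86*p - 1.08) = 12.1644*p^5 + 13.1181*p^4 + 2.473*p^3 - 1.1211*p^2 + 2.4294*p - 1.9116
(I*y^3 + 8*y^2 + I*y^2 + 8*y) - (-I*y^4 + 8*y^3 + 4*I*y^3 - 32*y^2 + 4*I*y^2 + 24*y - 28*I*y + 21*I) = I*y^4 - 8*y^3 - 3*I*y^3 + 40*y^2 - 3*I*y^2 - 16*y + 28*I*y - 21*I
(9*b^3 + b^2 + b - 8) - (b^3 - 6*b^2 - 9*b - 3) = 8*b^3 + 7*b^2 + 10*b - 5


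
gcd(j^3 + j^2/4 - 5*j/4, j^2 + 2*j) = j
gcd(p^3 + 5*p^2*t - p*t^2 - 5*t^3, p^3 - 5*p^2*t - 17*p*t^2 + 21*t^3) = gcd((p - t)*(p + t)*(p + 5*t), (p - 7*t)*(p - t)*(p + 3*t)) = p - t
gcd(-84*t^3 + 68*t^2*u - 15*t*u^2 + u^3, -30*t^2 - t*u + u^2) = 6*t - u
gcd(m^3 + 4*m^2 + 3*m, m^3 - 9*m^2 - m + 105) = m + 3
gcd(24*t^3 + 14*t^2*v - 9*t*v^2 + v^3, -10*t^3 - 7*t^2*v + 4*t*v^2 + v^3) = t + v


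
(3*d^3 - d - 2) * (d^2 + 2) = 3*d^5 + 5*d^3 - 2*d^2 - 2*d - 4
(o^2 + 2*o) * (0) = 0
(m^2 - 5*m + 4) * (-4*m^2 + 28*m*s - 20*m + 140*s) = -4*m^4 + 28*m^3*s + 84*m^2 - 588*m*s - 80*m + 560*s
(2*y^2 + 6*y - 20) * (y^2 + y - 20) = 2*y^4 + 8*y^3 - 54*y^2 - 140*y + 400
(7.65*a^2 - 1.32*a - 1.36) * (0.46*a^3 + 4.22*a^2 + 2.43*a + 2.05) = 3.519*a^5 + 31.6758*a^4 + 12.3935*a^3 + 6.7357*a^2 - 6.0108*a - 2.788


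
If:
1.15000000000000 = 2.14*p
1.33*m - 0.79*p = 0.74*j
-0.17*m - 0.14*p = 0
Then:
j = -1.37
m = -0.44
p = 0.54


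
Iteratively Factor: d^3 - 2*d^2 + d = (d - 1)*(d^2 - d) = (d - 1)^2*(d)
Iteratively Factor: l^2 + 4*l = (l + 4)*(l)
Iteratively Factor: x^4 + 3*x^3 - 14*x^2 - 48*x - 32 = (x + 2)*(x^3 + x^2 - 16*x - 16) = (x + 1)*(x + 2)*(x^2 - 16) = (x + 1)*(x + 2)*(x + 4)*(x - 4)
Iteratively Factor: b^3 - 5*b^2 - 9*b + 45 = (b - 5)*(b^2 - 9) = (b - 5)*(b - 3)*(b + 3)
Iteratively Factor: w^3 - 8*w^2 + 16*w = (w)*(w^2 - 8*w + 16) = w*(w - 4)*(w - 4)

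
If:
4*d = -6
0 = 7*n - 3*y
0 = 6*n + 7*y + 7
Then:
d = -3/2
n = -21/67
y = -49/67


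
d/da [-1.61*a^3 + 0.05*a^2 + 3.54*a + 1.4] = -4.83*a^2 + 0.1*a + 3.54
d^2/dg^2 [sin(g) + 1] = -sin(g)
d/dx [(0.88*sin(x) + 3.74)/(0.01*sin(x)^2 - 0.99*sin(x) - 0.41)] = (-0.0088*sin(x)^2 - 0.0748*sin(x) + 3.3418)*cos(x)/(0.0001*sin(x)^4 - 0.0198*sin(x)^3 + 0.9719*sin(x)^2 + 0.8118*sin(x) + 0.1681)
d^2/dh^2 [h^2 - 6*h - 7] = 2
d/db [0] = 0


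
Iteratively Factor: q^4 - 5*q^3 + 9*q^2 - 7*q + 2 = (q - 1)*(q^3 - 4*q^2 + 5*q - 2) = (q - 2)*(q - 1)*(q^2 - 2*q + 1) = (q - 2)*(q - 1)^2*(q - 1)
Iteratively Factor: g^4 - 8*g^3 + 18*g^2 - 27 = (g + 1)*(g^3 - 9*g^2 + 27*g - 27) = (g - 3)*(g + 1)*(g^2 - 6*g + 9) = (g - 3)^2*(g + 1)*(g - 3)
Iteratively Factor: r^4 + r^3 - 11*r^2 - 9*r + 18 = (r - 1)*(r^3 + 2*r^2 - 9*r - 18) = (r - 3)*(r - 1)*(r^2 + 5*r + 6) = (r - 3)*(r - 1)*(r + 2)*(r + 3)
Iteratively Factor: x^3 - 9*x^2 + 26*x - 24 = (x - 2)*(x^2 - 7*x + 12) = (x - 3)*(x - 2)*(x - 4)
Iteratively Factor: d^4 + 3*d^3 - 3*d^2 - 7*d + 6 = (d + 2)*(d^3 + d^2 - 5*d + 3) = (d - 1)*(d + 2)*(d^2 + 2*d - 3) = (d - 1)^2*(d + 2)*(d + 3)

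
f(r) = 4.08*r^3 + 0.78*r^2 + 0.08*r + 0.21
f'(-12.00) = 1743.92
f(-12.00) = -6938.67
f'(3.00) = 114.92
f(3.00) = 117.63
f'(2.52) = 81.74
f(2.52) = 70.66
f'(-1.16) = 14.74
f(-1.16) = -5.20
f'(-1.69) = 32.40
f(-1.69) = -17.39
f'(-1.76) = 35.25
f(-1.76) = -19.76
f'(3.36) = 143.51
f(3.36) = 164.05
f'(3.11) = 123.32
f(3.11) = 130.73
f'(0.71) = 7.36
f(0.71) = 2.12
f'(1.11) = 16.89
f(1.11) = 6.84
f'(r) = 12.24*r^2 + 1.56*r + 0.08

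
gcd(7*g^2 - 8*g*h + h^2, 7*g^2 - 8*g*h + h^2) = 7*g^2 - 8*g*h + h^2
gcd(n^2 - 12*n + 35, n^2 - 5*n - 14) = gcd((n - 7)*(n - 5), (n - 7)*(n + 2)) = n - 7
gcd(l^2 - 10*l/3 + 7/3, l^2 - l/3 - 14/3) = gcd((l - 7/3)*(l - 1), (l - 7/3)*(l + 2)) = l - 7/3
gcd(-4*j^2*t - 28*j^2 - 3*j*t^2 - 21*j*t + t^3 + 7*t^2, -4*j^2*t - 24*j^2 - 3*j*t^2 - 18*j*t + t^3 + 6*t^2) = -4*j^2 - 3*j*t + t^2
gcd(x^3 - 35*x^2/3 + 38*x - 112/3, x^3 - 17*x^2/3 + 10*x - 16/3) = x^2 - 14*x/3 + 16/3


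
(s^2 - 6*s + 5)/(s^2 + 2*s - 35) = (s - 1)/(s + 7)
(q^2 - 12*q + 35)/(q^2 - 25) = (q - 7)/(q + 5)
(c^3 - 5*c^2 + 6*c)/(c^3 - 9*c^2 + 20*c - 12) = c*(c - 3)/(c^2 - 7*c + 6)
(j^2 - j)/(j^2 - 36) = j*(j - 1)/(j^2 - 36)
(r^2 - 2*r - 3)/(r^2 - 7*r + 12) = (r + 1)/(r - 4)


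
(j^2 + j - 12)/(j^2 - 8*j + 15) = (j + 4)/(j - 5)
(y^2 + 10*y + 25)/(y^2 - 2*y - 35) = (y + 5)/(y - 7)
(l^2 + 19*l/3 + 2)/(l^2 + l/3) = (l + 6)/l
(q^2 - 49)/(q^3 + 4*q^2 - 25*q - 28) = (q - 7)/(q^2 - 3*q - 4)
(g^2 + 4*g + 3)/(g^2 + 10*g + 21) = (g + 1)/(g + 7)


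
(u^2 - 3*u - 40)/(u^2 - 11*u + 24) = (u + 5)/(u - 3)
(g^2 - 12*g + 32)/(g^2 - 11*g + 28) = (g - 8)/(g - 7)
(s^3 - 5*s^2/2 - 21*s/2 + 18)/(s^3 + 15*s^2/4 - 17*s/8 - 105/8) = 4*(2*s^2 - 11*s + 12)/(8*s^2 + 6*s - 35)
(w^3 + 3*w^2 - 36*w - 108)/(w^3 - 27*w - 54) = (w + 6)/(w + 3)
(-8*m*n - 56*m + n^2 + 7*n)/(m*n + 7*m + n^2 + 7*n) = (-8*m + n)/(m + n)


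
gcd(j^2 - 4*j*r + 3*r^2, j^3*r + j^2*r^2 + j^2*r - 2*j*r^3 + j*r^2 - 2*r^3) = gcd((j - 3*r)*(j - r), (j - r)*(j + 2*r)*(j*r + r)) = -j + r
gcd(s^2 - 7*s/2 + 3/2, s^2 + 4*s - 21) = s - 3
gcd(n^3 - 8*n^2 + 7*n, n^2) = n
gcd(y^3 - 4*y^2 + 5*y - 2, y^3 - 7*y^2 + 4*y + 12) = y - 2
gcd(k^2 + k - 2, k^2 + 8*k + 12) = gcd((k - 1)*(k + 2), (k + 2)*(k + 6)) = k + 2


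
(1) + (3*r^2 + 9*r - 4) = 3*r^2 + 9*r - 3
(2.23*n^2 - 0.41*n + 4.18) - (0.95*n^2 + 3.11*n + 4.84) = 1.28*n^2 - 3.52*n - 0.66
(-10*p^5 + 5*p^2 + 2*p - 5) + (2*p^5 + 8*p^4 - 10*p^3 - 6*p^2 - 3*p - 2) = -8*p^5 + 8*p^4 - 10*p^3 - p^2 - p - 7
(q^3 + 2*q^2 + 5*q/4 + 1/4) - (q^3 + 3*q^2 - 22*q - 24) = -q^2 + 93*q/4 + 97/4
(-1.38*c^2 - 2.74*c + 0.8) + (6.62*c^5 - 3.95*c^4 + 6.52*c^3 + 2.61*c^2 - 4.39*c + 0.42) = 6.62*c^5 - 3.95*c^4 + 6.52*c^3 + 1.23*c^2 - 7.13*c + 1.22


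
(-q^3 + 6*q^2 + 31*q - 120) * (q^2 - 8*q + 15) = -q^5 + 14*q^4 - 32*q^3 - 278*q^2 + 1425*q - 1800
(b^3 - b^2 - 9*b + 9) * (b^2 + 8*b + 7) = b^5 + 7*b^4 - 10*b^3 - 70*b^2 + 9*b + 63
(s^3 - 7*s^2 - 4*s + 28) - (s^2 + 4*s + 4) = s^3 - 8*s^2 - 8*s + 24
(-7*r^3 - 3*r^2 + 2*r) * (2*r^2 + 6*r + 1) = -14*r^5 - 48*r^4 - 21*r^3 + 9*r^2 + 2*r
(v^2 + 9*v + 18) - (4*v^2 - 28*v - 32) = -3*v^2 + 37*v + 50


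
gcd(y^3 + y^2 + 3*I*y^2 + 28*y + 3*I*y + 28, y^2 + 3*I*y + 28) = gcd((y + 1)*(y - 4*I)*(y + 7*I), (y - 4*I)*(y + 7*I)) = y^2 + 3*I*y + 28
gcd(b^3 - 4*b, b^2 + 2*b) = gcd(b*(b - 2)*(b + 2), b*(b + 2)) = b^2 + 2*b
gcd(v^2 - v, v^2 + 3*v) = v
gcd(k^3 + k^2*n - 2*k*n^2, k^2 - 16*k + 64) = 1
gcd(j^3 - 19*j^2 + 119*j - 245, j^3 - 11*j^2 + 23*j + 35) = j^2 - 12*j + 35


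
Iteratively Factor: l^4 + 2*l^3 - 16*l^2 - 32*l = (l - 4)*(l^3 + 6*l^2 + 8*l) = l*(l - 4)*(l^2 + 6*l + 8) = l*(l - 4)*(l + 4)*(l + 2)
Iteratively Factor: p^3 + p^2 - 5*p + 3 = (p + 3)*(p^2 - 2*p + 1) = (p - 1)*(p + 3)*(p - 1)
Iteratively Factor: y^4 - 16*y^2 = (y + 4)*(y^3 - 4*y^2) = y*(y + 4)*(y^2 - 4*y) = y^2*(y + 4)*(y - 4)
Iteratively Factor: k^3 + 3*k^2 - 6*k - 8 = (k - 2)*(k^2 + 5*k + 4) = (k - 2)*(k + 4)*(k + 1)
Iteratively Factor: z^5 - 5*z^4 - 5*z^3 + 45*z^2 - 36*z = (z - 1)*(z^4 - 4*z^3 - 9*z^2 + 36*z) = (z - 3)*(z - 1)*(z^3 - z^2 - 12*z) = (z - 3)*(z - 1)*(z + 3)*(z^2 - 4*z) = z*(z - 3)*(z - 1)*(z + 3)*(z - 4)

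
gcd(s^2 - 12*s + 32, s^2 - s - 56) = s - 8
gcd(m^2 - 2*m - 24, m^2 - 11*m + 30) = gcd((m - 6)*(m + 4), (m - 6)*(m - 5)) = m - 6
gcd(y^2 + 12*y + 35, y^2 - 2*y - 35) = y + 5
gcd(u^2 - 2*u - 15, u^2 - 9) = u + 3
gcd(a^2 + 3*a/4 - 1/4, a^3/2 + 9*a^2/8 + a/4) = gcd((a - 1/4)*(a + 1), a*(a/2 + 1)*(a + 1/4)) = 1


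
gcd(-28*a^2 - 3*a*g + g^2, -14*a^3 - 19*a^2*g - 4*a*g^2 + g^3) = 7*a - g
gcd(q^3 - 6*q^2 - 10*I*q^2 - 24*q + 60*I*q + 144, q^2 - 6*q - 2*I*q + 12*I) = q - 6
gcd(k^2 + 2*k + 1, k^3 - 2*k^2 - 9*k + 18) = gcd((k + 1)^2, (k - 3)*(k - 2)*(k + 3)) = 1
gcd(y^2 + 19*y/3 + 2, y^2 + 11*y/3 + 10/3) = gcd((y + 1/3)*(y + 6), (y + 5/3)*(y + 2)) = 1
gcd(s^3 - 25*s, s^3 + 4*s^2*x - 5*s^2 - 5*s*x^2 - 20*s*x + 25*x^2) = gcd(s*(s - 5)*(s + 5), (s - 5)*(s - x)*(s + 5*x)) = s - 5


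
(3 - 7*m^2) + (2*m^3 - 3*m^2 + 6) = 2*m^3 - 10*m^2 + 9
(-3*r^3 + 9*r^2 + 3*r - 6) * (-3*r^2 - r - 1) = 9*r^5 - 24*r^4 - 15*r^3 + 6*r^2 + 3*r + 6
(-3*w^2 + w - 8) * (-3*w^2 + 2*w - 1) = 9*w^4 - 9*w^3 + 29*w^2 - 17*w + 8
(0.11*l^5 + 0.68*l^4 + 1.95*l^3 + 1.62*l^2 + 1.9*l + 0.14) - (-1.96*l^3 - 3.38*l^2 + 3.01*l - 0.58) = 0.11*l^5 + 0.68*l^4 + 3.91*l^3 + 5.0*l^2 - 1.11*l + 0.72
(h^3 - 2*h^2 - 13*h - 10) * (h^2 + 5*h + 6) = h^5 + 3*h^4 - 17*h^3 - 87*h^2 - 128*h - 60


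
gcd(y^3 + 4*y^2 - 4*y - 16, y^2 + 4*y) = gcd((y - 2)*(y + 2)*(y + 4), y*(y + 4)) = y + 4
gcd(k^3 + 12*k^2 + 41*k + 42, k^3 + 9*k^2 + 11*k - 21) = k^2 + 10*k + 21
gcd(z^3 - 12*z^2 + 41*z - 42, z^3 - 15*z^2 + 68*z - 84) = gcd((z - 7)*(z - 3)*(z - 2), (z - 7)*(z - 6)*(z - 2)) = z^2 - 9*z + 14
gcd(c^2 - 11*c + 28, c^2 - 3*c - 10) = 1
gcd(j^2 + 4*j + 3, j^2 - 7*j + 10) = 1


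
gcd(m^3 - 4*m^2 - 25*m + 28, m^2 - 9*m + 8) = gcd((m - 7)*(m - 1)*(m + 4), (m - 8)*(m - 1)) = m - 1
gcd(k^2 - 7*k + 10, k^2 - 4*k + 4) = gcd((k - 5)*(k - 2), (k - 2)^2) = k - 2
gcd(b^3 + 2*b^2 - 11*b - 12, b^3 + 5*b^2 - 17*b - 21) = b^2 - 2*b - 3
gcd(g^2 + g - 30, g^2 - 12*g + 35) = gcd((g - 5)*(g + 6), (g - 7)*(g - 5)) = g - 5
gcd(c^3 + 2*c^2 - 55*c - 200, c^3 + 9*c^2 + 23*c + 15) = c + 5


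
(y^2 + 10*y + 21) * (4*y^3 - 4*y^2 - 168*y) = 4*y^5 + 36*y^4 - 124*y^3 - 1764*y^2 - 3528*y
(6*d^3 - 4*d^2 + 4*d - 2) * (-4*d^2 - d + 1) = -24*d^5 + 10*d^4 - 6*d^3 + 6*d - 2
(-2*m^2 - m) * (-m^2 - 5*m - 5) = 2*m^4 + 11*m^3 + 15*m^2 + 5*m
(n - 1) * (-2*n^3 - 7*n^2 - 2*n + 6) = -2*n^4 - 5*n^3 + 5*n^2 + 8*n - 6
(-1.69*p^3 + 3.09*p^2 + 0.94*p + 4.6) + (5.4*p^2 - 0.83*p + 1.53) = -1.69*p^3 + 8.49*p^2 + 0.11*p + 6.13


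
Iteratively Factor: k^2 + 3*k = (k)*(k + 3)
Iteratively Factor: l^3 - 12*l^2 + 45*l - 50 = (l - 5)*(l^2 - 7*l + 10) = (l - 5)^2*(l - 2)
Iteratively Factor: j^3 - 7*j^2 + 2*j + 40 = (j - 5)*(j^2 - 2*j - 8) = (j - 5)*(j - 4)*(j + 2)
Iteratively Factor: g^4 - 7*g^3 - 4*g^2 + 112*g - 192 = (g - 4)*(g^3 - 3*g^2 - 16*g + 48) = (g - 4)*(g - 3)*(g^2 - 16) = (g - 4)*(g - 3)*(g + 4)*(g - 4)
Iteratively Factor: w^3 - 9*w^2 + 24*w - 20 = (w - 5)*(w^2 - 4*w + 4) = (w - 5)*(w - 2)*(w - 2)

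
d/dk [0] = 0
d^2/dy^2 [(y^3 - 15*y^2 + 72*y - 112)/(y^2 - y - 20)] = 12*(13*y^3 - 196*y^2 + 976*y - 1632)/(y^6 - 3*y^5 - 57*y^4 + 119*y^3 + 1140*y^2 - 1200*y - 8000)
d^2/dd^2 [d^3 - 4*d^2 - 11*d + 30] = 6*d - 8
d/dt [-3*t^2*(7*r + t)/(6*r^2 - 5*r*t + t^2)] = 3*t*(-t*(5*r - 2*t)*(7*r + t) + (-14*r - 3*t)*(6*r^2 - 5*r*t + t^2))/(6*r^2 - 5*r*t + t^2)^2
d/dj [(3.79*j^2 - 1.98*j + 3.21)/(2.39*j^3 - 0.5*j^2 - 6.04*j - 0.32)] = (-9.0581*j^4 + 9.4644*j^3 - 46.8973*j^2 + 0.784400000000002*j + 20.022)/(5.7121*j^6 - 2.39*j^5 - 28.6212*j^4 + 4.5104*j^3 + 36.8016*j^2 + 3.8656*j + 0.1024)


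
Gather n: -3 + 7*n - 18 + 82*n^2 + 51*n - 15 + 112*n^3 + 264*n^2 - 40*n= 112*n^3 + 346*n^2 + 18*n - 36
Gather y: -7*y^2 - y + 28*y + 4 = -7*y^2 + 27*y + 4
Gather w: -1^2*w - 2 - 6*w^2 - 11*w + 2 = -6*w^2 - 12*w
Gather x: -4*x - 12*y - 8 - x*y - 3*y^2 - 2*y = x*(-y - 4) - 3*y^2 - 14*y - 8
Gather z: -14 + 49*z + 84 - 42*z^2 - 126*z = -42*z^2 - 77*z + 70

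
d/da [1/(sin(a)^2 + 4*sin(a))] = -2*(sin(a) + 2)*cos(a)/((sin(a) + 4)^2*sin(a)^2)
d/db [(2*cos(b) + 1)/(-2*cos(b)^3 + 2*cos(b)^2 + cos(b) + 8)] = -(62*sin(b) + 2*sin(3*b) + 4*sin(4*b))/(cos(b) - 2*cos(2*b) + cos(3*b) - 18)^2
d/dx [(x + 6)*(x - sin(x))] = x - (x + 6)*(cos(x) - 1) - sin(x)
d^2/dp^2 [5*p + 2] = 0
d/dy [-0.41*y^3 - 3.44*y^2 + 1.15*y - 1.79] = -1.23*y^2 - 6.88*y + 1.15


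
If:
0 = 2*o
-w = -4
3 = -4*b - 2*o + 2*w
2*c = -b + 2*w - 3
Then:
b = 5/4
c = 15/8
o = 0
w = 4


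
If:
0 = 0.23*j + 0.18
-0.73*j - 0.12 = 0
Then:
No Solution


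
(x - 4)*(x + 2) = x^2 - 2*x - 8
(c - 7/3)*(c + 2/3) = c^2 - 5*c/3 - 14/9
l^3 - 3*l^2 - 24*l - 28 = (l - 7)*(l + 2)^2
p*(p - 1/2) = p^2 - p/2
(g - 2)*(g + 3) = g^2 + g - 6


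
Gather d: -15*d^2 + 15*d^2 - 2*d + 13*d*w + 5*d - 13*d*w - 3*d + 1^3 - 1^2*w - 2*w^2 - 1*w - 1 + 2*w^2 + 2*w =0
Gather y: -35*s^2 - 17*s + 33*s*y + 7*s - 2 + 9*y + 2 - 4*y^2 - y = -35*s^2 - 10*s - 4*y^2 + y*(33*s + 8)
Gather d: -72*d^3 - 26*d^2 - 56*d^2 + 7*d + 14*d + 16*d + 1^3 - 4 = -72*d^3 - 82*d^2 + 37*d - 3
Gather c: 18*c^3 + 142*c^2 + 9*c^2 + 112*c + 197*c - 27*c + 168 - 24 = 18*c^3 + 151*c^2 + 282*c + 144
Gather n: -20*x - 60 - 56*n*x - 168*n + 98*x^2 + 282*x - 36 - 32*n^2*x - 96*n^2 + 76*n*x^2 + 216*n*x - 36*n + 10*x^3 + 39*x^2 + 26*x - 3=n^2*(-32*x - 96) + n*(76*x^2 + 160*x - 204) + 10*x^3 + 137*x^2 + 288*x - 99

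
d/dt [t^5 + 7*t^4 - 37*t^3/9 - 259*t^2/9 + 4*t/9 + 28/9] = 5*t^4 + 28*t^3 - 37*t^2/3 - 518*t/9 + 4/9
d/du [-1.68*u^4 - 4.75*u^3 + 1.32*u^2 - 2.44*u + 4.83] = -6.72*u^3 - 14.25*u^2 + 2.64*u - 2.44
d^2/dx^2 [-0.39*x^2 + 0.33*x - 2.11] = -0.780000000000000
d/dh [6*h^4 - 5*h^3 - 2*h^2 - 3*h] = 24*h^3 - 15*h^2 - 4*h - 3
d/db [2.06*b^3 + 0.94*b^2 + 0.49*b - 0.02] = 6.18*b^2 + 1.88*b + 0.49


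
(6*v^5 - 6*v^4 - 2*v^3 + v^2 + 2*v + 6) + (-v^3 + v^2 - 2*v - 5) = 6*v^5 - 6*v^4 - 3*v^3 + 2*v^2 + 1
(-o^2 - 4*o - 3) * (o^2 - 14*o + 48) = -o^4 + 10*o^3 + 5*o^2 - 150*o - 144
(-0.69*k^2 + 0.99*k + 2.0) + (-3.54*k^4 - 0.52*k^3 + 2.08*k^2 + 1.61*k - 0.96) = -3.54*k^4 - 0.52*k^3 + 1.39*k^2 + 2.6*k + 1.04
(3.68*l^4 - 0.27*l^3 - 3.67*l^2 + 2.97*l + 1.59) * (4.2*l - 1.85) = 15.456*l^5 - 7.942*l^4 - 14.9145*l^3 + 19.2635*l^2 + 1.1835*l - 2.9415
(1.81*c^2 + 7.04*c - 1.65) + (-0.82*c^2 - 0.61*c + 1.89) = 0.99*c^2 + 6.43*c + 0.24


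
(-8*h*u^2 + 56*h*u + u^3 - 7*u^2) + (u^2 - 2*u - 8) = -8*h*u^2 + 56*h*u + u^3 - 6*u^2 - 2*u - 8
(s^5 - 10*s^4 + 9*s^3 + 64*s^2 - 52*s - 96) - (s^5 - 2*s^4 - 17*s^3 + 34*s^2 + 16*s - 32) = -8*s^4 + 26*s^3 + 30*s^2 - 68*s - 64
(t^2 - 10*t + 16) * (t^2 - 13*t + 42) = t^4 - 23*t^3 + 188*t^2 - 628*t + 672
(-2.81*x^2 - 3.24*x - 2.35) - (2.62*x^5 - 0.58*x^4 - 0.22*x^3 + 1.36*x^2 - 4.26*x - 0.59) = -2.62*x^5 + 0.58*x^4 + 0.22*x^3 - 4.17*x^2 + 1.02*x - 1.76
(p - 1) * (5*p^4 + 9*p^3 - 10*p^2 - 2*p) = 5*p^5 + 4*p^4 - 19*p^3 + 8*p^2 + 2*p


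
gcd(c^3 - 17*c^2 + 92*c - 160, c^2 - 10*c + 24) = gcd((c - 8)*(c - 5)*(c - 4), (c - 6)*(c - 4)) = c - 4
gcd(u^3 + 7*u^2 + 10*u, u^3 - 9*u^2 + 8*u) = u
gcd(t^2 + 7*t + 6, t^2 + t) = t + 1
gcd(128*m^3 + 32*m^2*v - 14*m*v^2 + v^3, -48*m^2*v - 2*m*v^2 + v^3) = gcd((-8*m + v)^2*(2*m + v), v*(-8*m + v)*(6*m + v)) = -8*m + v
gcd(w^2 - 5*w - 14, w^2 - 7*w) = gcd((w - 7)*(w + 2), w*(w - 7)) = w - 7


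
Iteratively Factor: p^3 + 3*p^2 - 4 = (p - 1)*(p^2 + 4*p + 4) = (p - 1)*(p + 2)*(p + 2)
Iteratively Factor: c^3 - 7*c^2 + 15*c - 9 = (c - 1)*(c^2 - 6*c + 9) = (c - 3)*(c - 1)*(c - 3)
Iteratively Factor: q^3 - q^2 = (q)*(q^2 - q) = q*(q - 1)*(q)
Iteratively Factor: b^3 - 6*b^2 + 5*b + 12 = (b - 4)*(b^2 - 2*b - 3) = (b - 4)*(b + 1)*(b - 3)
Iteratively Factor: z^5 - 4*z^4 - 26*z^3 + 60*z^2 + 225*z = (z + 3)*(z^4 - 7*z^3 - 5*z^2 + 75*z) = (z - 5)*(z + 3)*(z^3 - 2*z^2 - 15*z) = z*(z - 5)*(z + 3)*(z^2 - 2*z - 15) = z*(z - 5)*(z + 3)^2*(z - 5)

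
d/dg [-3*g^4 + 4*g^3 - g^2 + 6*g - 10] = -12*g^3 + 12*g^2 - 2*g + 6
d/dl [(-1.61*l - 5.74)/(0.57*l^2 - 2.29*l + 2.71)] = (0.9177*l^2 + 6.5436*l - 17.5077)/(0.3249*l^4 - 2.6106*l^3 + 8.3335*l^2 - 12.4118*l + 7.3441)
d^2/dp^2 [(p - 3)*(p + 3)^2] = 6*p + 6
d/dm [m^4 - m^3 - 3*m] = 4*m^3 - 3*m^2 - 3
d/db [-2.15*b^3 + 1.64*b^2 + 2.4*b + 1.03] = -6.45*b^2 + 3.28*b + 2.4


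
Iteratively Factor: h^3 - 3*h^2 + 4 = (h - 2)*(h^2 - h - 2) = (h - 2)^2*(h + 1)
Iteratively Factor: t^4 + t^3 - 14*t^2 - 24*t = (t + 2)*(t^3 - t^2 - 12*t) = (t + 2)*(t + 3)*(t^2 - 4*t) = t*(t + 2)*(t + 3)*(t - 4)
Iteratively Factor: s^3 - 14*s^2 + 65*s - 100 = (s - 5)*(s^2 - 9*s + 20) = (s - 5)*(s - 4)*(s - 5)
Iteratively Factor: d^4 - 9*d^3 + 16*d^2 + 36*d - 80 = (d - 4)*(d^3 - 5*d^2 - 4*d + 20) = (d - 4)*(d - 2)*(d^2 - 3*d - 10) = (d - 5)*(d - 4)*(d - 2)*(d + 2)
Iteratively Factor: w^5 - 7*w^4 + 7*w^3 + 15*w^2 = (w)*(w^4 - 7*w^3 + 7*w^2 + 15*w) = w*(w - 5)*(w^3 - 2*w^2 - 3*w) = w*(w - 5)*(w + 1)*(w^2 - 3*w) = w^2*(w - 5)*(w + 1)*(w - 3)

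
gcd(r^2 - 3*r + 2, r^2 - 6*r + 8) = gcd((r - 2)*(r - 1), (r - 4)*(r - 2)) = r - 2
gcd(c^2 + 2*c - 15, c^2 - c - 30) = c + 5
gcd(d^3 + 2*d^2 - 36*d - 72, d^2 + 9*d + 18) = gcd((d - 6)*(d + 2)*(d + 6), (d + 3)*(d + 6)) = d + 6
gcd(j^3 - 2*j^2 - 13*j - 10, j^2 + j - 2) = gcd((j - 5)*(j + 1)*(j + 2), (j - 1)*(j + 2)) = j + 2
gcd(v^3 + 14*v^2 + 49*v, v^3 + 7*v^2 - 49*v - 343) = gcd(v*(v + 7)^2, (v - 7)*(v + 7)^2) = v^2 + 14*v + 49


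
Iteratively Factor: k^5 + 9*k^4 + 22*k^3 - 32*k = (k)*(k^4 + 9*k^3 + 22*k^2 - 32) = k*(k + 2)*(k^3 + 7*k^2 + 8*k - 16) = k*(k + 2)*(k + 4)*(k^2 + 3*k - 4) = k*(k + 2)*(k + 4)^2*(k - 1)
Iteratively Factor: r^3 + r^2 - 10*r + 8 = (r + 4)*(r^2 - 3*r + 2) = (r - 1)*(r + 4)*(r - 2)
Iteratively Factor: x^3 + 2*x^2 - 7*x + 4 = (x - 1)*(x^2 + 3*x - 4) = (x - 1)^2*(x + 4)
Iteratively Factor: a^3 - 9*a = (a + 3)*(a^2 - 3*a) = a*(a + 3)*(a - 3)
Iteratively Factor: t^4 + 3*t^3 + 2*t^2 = (t + 2)*(t^3 + t^2) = (t + 1)*(t + 2)*(t^2) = t*(t + 1)*(t + 2)*(t)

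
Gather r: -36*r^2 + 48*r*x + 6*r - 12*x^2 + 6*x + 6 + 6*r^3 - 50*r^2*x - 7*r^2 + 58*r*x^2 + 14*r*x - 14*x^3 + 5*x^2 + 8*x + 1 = 6*r^3 + r^2*(-50*x - 43) + r*(58*x^2 + 62*x + 6) - 14*x^3 - 7*x^2 + 14*x + 7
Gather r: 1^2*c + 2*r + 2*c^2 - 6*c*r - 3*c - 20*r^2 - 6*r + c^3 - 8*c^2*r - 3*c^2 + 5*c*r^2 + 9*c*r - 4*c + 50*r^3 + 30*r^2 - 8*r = c^3 - c^2 - 6*c + 50*r^3 + r^2*(5*c + 10) + r*(-8*c^2 + 3*c - 12)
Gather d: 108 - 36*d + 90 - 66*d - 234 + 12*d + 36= -90*d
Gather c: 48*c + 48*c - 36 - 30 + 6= 96*c - 60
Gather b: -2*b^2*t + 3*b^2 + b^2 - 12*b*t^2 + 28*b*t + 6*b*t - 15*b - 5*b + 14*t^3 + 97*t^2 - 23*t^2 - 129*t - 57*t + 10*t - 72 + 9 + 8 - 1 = b^2*(4 - 2*t) + b*(-12*t^2 + 34*t - 20) + 14*t^3 + 74*t^2 - 176*t - 56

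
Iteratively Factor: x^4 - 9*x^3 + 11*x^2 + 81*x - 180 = (x - 4)*(x^3 - 5*x^2 - 9*x + 45) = (x - 4)*(x + 3)*(x^2 - 8*x + 15) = (x - 4)*(x - 3)*(x + 3)*(x - 5)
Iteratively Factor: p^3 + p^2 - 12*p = (p - 3)*(p^2 + 4*p) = p*(p - 3)*(p + 4)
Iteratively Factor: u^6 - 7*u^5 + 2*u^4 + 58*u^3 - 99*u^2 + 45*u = (u - 1)*(u^5 - 6*u^4 - 4*u^3 + 54*u^2 - 45*u) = u*(u - 1)*(u^4 - 6*u^3 - 4*u^2 + 54*u - 45) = u*(u - 1)^2*(u^3 - 5*u^2 - 9*u + 45) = u*(u - 3)*(u - 1)^2*(u^2 - 2*u - 15) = u*(u - 3)*(u - 1)^2*(u + 3)*(u - 5)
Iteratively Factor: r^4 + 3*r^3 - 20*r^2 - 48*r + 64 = (r - 1)*(r^3 + 4*r^2 - 16*r - 64) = (r - 1)*(r + 4)*(r^2 - 16) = (r - 1)*(r + 4)^2*(r - 4)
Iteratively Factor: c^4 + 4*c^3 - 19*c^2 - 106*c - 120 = (c + 4)*(c^3 - 19*c - 30) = (c + 3)*(c + 4)*(c^2 - 3*c - 10) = (c + 2)*(c + 3)*(c + 4)*(c - 5)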